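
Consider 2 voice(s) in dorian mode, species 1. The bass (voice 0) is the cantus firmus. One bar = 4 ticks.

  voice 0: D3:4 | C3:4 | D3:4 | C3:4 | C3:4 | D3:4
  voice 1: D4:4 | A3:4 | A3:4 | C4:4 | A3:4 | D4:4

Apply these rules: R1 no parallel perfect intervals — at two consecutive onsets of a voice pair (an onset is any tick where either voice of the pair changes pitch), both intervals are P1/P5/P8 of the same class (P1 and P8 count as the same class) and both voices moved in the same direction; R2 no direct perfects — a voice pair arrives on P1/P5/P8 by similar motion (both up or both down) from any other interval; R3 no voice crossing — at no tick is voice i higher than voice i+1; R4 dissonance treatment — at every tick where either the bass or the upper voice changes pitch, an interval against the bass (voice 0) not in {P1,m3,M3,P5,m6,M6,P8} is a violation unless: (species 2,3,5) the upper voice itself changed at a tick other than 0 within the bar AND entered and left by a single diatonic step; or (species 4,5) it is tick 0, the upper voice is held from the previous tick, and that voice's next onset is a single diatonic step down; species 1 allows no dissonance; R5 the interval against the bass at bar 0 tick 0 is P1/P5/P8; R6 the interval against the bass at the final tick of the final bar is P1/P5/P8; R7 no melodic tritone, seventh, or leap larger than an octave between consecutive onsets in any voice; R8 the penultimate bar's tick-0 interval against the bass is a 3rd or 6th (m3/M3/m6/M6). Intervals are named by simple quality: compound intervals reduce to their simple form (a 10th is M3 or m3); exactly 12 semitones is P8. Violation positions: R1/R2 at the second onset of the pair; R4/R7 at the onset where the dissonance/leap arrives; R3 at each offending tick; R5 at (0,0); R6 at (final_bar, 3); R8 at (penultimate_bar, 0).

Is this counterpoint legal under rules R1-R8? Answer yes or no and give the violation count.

No (1 violations)

bar 0: v0=D3 v1=D4 (P8)
bar 1: v0=C3 v1=A3 (M6)
bar 2: v0=D3 v1=A3 (P5)
bar 3: v0=C3 v1=C4 (P8)
bar 4: v0=C3 v1=A3 (M6)
bar 5: v0=D3 v1=D4 (P8)
  R2 @ bar5.0: C3/A3 M6 -> D3/D4 P8 similar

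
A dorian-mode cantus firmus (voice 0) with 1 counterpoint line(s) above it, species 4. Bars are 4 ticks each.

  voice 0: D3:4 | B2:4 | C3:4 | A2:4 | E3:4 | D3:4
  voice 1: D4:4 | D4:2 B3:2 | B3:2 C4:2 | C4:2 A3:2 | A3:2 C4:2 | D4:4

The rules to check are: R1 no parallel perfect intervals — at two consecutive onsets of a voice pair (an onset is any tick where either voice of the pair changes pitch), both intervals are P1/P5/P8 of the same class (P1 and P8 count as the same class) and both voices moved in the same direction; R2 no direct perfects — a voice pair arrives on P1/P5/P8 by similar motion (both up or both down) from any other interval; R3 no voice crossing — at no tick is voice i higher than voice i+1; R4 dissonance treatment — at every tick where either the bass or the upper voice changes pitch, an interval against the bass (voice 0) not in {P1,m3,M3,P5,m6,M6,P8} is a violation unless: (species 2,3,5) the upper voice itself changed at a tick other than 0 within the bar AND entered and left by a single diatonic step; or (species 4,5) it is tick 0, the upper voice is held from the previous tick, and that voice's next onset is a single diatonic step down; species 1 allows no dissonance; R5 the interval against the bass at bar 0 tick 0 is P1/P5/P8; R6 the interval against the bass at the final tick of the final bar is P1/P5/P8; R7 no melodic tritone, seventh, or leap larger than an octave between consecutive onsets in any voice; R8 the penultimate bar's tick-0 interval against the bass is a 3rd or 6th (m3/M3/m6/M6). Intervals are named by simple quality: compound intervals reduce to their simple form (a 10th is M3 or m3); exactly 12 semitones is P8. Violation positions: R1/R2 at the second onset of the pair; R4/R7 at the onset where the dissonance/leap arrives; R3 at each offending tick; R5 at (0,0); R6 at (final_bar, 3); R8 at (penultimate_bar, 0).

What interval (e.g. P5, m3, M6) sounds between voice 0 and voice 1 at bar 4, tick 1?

P4

voice 0=E3 voice 1=A3 -> P4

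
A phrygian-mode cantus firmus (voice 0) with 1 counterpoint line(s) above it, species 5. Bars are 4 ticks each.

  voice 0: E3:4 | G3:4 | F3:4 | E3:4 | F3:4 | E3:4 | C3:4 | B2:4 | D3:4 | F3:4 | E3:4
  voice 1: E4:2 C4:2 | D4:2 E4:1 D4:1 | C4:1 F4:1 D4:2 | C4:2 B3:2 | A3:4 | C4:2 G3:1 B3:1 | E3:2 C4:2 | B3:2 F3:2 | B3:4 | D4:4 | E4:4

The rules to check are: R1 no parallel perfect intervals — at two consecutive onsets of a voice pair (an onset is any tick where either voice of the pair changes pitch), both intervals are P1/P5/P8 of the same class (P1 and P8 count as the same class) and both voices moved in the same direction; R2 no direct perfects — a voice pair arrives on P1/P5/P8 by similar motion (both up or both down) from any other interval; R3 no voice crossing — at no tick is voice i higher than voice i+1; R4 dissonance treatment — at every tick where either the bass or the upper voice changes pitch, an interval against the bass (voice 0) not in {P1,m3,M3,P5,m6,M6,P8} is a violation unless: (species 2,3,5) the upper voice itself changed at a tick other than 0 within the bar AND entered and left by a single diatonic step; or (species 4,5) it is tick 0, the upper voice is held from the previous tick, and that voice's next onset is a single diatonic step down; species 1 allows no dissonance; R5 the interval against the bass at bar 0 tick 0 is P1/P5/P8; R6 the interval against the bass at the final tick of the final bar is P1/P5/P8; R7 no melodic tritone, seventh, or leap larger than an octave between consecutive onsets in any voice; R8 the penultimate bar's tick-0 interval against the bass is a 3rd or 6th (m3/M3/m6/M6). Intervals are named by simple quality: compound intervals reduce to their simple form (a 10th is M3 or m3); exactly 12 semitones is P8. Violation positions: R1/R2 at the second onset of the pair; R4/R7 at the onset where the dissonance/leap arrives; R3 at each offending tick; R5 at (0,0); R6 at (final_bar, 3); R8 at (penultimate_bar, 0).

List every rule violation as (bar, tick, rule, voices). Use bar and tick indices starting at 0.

(1, 0, R2, (0, 1))
(2, 0, R1, (0, 1))
(7, 0, R1, (0, 1))
(7, 2, R4, (0, 1))
(7, 2, R7, (1,))
(8, 0, R7, (1,))

bar 0: v0=E3 v1=E4 downbeat P8
bar 1: v0=G3 v1=D4 downbeat P5
bar 2: v0=F3 v1=C4 downbeat P5
bar 3: v0=E3 v1=C4 downbeat m6
bar 4: v0=F3 v1=A3 downbeat M3
bar 5: v0=E3 v1=C4 downbeat m6
bar 6: v0=C3 v1=E3 downbeat M3
bar 7: v0=B2 v1=B3 downbeat P8
bar 8: v0=D3 v1=B3 downbeat M6
bar 9: v0=F3 v1=D4 downbeat M6
bar 10: v0=E3 v1=E4 downbeat P8
  -> R2 @ bar 1 tick 0 v(0, 1): E3/C4 m6 -> G3/D4 P5 similar
  -> R1 @ bar 2 tick 0 v(0, 1): G3/D4 P5 -> F3/C4 P5 similar
  -> R1 @ bar 7 tick 0 v(0, 1): C3/C4 P8 -> B2/B3 P8 similar
  -> R4 @ bar 7 tick 2 v(0, 1): B2/F3 TT untreated
  -> R7 @ bar 7 tick 2 v(1,): B3->F3 leap 6st
  -> R7 @ bar 8 tick 0 v(1,): F3->B3 leap 6st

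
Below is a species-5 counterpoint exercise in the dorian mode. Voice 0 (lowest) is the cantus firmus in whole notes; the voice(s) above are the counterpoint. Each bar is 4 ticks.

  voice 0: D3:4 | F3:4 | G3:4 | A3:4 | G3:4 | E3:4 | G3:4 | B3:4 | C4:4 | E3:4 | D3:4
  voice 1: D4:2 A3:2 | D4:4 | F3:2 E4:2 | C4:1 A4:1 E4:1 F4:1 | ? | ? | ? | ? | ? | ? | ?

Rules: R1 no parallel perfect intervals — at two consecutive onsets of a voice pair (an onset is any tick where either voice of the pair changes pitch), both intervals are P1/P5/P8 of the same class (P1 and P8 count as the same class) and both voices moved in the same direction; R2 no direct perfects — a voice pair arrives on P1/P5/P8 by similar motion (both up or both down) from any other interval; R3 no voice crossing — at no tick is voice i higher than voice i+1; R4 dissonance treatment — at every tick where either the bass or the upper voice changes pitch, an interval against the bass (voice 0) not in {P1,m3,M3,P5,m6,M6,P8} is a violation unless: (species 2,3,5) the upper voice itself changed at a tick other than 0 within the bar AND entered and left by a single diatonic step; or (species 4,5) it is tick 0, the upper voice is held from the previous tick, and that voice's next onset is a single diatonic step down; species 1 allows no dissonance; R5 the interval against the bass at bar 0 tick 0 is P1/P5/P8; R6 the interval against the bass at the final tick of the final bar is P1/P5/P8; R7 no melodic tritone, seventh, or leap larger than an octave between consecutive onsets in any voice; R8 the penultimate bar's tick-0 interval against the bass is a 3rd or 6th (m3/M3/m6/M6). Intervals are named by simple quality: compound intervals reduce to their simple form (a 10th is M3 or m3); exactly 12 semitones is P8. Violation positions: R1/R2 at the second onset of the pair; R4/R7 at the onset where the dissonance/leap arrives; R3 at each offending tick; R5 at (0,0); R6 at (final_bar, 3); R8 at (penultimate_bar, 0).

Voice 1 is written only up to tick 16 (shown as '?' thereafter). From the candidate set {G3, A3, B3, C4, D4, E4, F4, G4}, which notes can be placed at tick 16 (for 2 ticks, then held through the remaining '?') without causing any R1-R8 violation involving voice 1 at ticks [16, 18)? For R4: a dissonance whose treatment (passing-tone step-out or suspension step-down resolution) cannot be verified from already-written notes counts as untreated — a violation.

{E4, G4}

G3: violates R2,R7
A3: violates R4
B3: violates R7
C4: violates R4
D4: violates R2
E4: legal
F4: violates R4
G4: legal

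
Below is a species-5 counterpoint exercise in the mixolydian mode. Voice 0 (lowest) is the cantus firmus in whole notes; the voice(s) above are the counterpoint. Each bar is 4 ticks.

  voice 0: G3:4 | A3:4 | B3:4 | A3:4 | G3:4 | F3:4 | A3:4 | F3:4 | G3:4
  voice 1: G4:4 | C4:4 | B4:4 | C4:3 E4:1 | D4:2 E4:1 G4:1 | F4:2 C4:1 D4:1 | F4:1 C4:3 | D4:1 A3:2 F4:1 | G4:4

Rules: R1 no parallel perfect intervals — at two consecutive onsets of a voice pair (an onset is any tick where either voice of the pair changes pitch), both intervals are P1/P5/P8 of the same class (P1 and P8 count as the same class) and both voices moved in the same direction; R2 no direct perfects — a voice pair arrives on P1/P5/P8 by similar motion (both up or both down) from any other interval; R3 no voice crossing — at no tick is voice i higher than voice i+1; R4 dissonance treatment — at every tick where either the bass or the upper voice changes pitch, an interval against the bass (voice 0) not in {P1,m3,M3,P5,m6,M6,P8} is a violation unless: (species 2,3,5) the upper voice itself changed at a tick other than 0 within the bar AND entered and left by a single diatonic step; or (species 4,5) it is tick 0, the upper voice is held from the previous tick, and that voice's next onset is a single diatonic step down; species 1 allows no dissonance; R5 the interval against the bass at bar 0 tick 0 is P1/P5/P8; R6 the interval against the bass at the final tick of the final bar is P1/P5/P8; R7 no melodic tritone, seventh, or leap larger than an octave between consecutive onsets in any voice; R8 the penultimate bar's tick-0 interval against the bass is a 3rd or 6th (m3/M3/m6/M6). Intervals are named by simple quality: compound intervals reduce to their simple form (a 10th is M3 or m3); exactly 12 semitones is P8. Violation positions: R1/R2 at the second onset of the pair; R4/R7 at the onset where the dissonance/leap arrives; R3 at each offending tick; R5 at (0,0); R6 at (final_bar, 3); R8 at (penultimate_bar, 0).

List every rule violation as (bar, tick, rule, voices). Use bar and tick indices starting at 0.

(2, 0, R2, (0, 1))
(2, 0, R7, (1,))
(3, 0, R7, (1,))
(4, 0, R1, (0, 1))
(5, 0, R1, (0, 1))
(8, 0, R1, (0, 1))

bar 0: v0=G3 v1=G4 downbeat P8
bar 1: v0=A3 v1=C4 downbeat m3
bar 2: v0=B3 v1=B4 downbeat P8
bar 3: v0=A3 v1=C4 downbeat m3
bar 4: v0=G3 v1=D4 downbeat P5
bar 5: v0=F3 v1=F4 downbeat P8
bar 6: v0=A3 v1=F4 downbeat m6
bar 7: v0=F3 v1=D4 downbeat M6
bar 8: v0=G3 v1=G4 downbeat P8
  -> R2 @ bar 2 tick 0 v(0, 1): A3/C4 m3 -> B3/B4 P8 similar
  -> R7 @ bar 2 tick 0 v(1,): C4->B4 leap 11st
  -> R7 @ bar 3 tick 0 v(1,): B4->C4 leap 11st
  -> R1 @ bar 4 tick 0 v(0, 1): A3/E4 P5 -> G3/D4 P5 similar
  -> R1 @ bar 5 tick 0 v(0, 1): G3/G4 P8 -> F3/F4 P8 similar
  -> R1 @ bar 8 tick 0 v(0, 1): F3/F4 P8 -> G3/G4 P8 similar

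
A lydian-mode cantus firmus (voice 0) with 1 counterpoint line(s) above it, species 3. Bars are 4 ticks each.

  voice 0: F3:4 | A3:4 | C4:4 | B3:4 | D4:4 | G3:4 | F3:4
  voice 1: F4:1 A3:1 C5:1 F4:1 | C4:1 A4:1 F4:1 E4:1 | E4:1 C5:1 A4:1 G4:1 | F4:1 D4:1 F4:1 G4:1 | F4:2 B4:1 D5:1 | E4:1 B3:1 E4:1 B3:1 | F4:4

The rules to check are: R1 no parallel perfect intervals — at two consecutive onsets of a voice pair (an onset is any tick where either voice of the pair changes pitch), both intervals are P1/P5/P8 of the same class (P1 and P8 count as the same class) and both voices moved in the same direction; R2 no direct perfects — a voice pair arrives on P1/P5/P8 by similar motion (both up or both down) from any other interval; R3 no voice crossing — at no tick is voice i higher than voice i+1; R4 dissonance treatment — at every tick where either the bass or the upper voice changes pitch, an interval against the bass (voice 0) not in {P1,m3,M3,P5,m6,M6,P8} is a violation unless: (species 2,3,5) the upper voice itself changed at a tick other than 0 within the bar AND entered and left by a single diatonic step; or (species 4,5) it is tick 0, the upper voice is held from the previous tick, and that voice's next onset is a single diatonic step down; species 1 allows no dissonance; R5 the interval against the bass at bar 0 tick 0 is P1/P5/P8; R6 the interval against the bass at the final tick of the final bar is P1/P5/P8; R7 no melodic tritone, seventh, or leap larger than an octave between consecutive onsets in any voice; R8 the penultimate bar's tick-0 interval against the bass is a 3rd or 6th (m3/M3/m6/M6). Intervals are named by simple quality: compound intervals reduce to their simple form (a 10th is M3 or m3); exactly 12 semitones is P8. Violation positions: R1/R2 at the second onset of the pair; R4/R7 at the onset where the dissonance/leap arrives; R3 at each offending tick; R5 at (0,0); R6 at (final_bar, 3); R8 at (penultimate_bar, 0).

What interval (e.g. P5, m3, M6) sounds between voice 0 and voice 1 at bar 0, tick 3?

voice 0=F3 voice 1=F4 -> P8

P8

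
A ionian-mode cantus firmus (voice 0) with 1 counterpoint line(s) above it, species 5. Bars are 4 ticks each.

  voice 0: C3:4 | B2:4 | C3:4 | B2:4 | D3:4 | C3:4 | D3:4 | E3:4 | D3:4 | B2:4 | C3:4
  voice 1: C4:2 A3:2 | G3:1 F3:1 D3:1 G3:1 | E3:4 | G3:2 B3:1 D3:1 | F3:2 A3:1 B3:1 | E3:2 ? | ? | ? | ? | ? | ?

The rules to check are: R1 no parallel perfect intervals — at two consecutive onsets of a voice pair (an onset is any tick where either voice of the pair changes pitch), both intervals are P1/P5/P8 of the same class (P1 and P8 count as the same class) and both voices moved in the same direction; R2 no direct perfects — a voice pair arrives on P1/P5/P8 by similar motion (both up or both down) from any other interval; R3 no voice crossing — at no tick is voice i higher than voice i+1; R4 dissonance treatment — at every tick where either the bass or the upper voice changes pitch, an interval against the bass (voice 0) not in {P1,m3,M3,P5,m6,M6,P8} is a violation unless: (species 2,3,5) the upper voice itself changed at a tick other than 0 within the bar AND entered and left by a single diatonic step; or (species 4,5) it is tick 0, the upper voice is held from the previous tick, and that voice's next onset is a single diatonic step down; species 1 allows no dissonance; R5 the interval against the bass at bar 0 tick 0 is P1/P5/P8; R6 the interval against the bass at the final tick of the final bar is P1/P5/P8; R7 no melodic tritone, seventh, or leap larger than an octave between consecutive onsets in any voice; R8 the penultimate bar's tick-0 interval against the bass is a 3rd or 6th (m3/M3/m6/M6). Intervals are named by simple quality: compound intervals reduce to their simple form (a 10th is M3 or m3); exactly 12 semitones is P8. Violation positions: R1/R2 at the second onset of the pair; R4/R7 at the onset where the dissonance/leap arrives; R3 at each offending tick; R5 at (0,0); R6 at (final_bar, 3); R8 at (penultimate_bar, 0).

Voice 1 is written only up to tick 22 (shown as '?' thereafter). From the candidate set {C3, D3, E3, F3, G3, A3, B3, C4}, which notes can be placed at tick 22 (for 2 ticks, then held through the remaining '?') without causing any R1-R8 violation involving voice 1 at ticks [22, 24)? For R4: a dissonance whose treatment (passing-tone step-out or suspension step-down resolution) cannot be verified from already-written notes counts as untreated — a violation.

{A3, C3, C4, E3, G3}

C3: legal
D3: violates R4
E3: legal
F3: violates R4
G3: legal
A3: legal
B3: violates R4
C4: legal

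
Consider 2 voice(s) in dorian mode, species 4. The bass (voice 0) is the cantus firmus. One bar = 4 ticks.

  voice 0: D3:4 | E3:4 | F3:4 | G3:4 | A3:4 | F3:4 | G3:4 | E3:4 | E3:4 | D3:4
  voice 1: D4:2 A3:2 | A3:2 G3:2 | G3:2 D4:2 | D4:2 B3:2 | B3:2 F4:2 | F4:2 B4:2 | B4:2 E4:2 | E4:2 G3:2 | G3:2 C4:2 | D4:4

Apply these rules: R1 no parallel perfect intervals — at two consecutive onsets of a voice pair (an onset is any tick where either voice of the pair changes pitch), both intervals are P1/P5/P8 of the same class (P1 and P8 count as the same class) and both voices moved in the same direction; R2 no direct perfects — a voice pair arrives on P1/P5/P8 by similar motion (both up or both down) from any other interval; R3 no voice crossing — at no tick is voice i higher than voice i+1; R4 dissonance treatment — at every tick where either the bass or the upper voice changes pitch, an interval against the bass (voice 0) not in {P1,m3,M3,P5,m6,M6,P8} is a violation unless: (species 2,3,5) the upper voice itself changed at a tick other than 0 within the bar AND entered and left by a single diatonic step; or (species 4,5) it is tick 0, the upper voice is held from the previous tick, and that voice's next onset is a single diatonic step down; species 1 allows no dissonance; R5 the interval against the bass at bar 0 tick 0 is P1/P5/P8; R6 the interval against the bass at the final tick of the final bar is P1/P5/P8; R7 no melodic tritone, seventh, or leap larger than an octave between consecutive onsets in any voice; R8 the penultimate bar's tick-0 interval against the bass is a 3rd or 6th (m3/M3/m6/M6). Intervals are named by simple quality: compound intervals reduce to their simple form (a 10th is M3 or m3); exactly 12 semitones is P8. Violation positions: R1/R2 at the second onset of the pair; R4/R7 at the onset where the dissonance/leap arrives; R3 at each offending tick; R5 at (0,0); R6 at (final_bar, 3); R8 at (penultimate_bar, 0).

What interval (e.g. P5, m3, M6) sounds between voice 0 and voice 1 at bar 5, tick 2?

TT

voice 0=F3 voice 1=B4 -> TT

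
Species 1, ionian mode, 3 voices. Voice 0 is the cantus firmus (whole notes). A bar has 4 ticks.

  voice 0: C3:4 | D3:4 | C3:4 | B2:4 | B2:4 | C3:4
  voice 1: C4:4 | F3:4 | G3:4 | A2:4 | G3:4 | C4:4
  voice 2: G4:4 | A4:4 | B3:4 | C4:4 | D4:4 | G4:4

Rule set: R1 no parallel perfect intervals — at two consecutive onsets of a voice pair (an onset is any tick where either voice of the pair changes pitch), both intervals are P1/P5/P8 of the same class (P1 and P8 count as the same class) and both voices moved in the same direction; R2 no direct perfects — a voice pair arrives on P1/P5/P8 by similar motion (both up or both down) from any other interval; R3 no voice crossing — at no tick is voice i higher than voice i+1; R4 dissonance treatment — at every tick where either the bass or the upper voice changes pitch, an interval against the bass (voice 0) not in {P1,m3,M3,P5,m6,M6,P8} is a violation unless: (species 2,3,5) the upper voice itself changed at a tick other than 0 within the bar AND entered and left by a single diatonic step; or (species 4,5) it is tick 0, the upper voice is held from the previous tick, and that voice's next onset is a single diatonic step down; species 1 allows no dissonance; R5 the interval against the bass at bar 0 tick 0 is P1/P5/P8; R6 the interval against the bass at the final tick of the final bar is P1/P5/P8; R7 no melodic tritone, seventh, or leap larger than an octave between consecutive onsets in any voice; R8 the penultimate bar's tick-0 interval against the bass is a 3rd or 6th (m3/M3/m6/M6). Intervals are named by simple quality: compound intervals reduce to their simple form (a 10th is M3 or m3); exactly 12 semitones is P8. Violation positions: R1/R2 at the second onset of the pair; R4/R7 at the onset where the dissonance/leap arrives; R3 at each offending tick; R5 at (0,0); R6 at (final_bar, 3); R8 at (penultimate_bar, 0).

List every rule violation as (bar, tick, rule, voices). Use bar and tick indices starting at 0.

(1, 0, R1, (0, 2))
(2, 0, R4, (0, 2))
(2, 0, R7, (2,))
(3, 0, R3, (0, 1))
(3, 0, R4, (0, 1))
(3, 0, R4, (0, 2))
(3, 0, R7, (1,))
(3, 1, R3, (0, 1))
(3, 2, R3, (0, 1))
(3, 3, R3, (0, 1))
(4, 0, R2, (1, 2))
(4, 0, R7, (1,))
(5, 0, R1, (1, 2))
(5, 0, R2, (0, 1))
(5, 0, R2, (0, 2))

bar 0: v0=C3 v1=C4 v2=G4 downbeat P5
bar 1: v0=D3 v1=F3 v2=A4 downbeat P5
bar 2: v0=C3 v1=G3 v2=B3 downbeat M7
bar 3: v0=B2 v1=A2 v2=C4 downbeat m2
bar 4: v0=B2 v1=G3 v2=D4 downbeat m3
bar 5: v0=C3 v1=C4 v2=G4 downbeat P5
  -> R1 @ bar 1 tick 0 v(0, 2): C3/G4 P5 -> D3/A4 P5 similar
  -> R4 @ bar 2 tick 0 v(0, 2): C3/B3 M7 untreated
  -> R7 @ bar 2 tick 0 v(2,): A4->B3 leap 10st
  -> R3 @ bar 3 tick 0 v(0, 1): B2 above A2
  -> R4 @ bar 3 tick 0 v(0, 1): B2/A2 M2 untreated
  -> R4 @ bar 3 tick 0 v(0, 2): B2/C4 m2 untreated
  -> R7 @ bar 3 tick 0 v(1,): G3->A2 leap 10st
  -> R3 @ bar 3 tick 1 v(0, 1): B2 above A2
  -> R3 @ bar 3 tick 2 v(0, 1): B2 above A2
  -> R3 @ bar 3 tick 3 v(0, 1): B2 above A2
  -> R2 @ bar 4 tick 0 v(1, 2): A2/C4 m3 -> G3/D4 P5 similar
  -> R7 @ bar 4 tick 0 v(1,): A2->G3 leap 10st
  -> R1 @ bar 5 tick 0 v(1, 2): G3/D4 P5 -> C4/G4 P5 similar
  -> R2 @ bar 5 tick 0 v(0, 1): B2/G3 m6 -> C3/C4 P8 similar
  -> R2 @ bar 5 tick 0 v(0, 2): B2/D4 m3 -> C3/G4 P5 similar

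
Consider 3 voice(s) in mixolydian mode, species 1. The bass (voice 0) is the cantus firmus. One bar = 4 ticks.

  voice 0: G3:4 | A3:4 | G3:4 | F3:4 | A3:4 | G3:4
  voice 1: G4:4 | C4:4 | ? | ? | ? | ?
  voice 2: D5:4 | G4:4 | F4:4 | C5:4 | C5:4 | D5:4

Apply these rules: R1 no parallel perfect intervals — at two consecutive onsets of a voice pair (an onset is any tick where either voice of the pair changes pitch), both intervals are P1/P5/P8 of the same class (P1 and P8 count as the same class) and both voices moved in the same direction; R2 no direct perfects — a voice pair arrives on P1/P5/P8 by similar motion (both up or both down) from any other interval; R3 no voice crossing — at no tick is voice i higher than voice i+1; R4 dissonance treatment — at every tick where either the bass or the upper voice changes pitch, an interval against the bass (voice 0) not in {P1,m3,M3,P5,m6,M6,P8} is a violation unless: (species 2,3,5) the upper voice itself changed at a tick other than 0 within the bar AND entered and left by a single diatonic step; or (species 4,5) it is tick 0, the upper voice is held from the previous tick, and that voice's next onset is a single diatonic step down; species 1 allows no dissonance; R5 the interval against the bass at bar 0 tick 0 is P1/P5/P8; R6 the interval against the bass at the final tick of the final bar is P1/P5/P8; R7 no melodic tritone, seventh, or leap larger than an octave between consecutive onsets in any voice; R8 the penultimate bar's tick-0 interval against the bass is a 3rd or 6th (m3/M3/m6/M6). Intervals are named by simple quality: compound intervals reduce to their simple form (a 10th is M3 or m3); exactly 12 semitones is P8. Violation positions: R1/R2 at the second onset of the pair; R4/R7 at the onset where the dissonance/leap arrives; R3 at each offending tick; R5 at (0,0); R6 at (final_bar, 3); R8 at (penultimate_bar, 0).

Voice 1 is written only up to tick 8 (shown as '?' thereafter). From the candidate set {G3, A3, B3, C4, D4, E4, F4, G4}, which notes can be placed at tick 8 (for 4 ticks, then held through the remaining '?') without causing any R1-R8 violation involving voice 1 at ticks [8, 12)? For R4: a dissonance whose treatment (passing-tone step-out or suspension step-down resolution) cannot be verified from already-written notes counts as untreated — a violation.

G3: violates R2
A3: violates R4
B3: legal
C4: violates R4
D4: legal
E4: legal
F4: violates R4
G4: violates R3

{B3, D4, E4}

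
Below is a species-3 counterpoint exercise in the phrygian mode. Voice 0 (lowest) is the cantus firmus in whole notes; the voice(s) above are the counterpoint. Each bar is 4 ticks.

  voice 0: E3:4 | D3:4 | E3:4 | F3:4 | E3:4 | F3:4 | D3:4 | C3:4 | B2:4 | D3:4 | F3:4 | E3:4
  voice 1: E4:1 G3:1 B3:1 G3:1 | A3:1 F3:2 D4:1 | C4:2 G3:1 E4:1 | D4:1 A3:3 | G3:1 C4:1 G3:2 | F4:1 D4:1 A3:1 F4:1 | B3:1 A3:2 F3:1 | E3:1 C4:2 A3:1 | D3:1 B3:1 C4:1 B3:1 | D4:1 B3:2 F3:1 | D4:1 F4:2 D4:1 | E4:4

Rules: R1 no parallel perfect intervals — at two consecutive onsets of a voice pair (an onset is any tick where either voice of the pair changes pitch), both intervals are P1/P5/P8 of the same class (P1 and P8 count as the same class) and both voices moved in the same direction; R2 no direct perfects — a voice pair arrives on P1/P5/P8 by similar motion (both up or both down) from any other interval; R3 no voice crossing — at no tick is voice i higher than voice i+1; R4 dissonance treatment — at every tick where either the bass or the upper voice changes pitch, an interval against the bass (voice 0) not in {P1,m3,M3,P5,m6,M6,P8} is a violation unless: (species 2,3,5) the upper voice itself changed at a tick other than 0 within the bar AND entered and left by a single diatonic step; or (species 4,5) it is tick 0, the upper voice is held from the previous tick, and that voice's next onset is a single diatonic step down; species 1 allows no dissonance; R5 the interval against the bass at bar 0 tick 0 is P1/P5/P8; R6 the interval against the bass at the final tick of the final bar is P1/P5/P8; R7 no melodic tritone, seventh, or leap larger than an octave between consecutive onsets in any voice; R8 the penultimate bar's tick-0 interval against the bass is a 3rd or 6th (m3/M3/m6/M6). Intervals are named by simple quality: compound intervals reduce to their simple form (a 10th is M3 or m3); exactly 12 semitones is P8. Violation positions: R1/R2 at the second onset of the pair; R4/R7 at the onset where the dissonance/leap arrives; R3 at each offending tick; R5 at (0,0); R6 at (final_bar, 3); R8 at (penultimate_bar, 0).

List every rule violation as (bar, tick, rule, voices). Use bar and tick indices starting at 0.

bar 0: v0=E3 v1=E4 downbeat P8
bar 1: v0=D3 v1=A3 downbeat P5
bar 2: v0=E3 v1=C4 downbeat m6
bar 3: v0=F3 v1=D4 downbeat M6
bar 4: v0=E3 v1=G3 downbeat m3
bar 5: v0=F3 v1=F4 downbeat P8
bar 6: v0=D3 v1=B3 downbeat M6
bar 7: v0=C3 v1=E3 downbeat M3
bar 8: v0=B2 v1=D3 downbeat m3
bar 9: v0=D3 v1=D4 downbeat P8
bar 10: v0=F3 v1=D4 downbeat M6
bar 11: v0=E3 v1=E4 downbeat P8
  -> R2 @ bar 5 tick 0 v(0, 1): E3/G3 m3 -> F3/F4 P8 similar
  -> R7 @ bar 5 tick 0 v(1,): G3->F4 leap 10st
  -> R7 @ bar 6 tick 0 v(1,): F4->B3 leap 6st
  -> R1 @ bar 9 tick 0 v(0, 1): B2/B3 P8 -> D3/D4 P8 similar
  -> R7 @ bar 9 tick 3 v(1,): B3->F3 leap 6st

(5, 0, R2, (0, 1))
(5, 0, R7, (1,))
(6, 0, R7, (1,))
(9, 0, R1, (0, 1))
(9, 3, R7, (1,))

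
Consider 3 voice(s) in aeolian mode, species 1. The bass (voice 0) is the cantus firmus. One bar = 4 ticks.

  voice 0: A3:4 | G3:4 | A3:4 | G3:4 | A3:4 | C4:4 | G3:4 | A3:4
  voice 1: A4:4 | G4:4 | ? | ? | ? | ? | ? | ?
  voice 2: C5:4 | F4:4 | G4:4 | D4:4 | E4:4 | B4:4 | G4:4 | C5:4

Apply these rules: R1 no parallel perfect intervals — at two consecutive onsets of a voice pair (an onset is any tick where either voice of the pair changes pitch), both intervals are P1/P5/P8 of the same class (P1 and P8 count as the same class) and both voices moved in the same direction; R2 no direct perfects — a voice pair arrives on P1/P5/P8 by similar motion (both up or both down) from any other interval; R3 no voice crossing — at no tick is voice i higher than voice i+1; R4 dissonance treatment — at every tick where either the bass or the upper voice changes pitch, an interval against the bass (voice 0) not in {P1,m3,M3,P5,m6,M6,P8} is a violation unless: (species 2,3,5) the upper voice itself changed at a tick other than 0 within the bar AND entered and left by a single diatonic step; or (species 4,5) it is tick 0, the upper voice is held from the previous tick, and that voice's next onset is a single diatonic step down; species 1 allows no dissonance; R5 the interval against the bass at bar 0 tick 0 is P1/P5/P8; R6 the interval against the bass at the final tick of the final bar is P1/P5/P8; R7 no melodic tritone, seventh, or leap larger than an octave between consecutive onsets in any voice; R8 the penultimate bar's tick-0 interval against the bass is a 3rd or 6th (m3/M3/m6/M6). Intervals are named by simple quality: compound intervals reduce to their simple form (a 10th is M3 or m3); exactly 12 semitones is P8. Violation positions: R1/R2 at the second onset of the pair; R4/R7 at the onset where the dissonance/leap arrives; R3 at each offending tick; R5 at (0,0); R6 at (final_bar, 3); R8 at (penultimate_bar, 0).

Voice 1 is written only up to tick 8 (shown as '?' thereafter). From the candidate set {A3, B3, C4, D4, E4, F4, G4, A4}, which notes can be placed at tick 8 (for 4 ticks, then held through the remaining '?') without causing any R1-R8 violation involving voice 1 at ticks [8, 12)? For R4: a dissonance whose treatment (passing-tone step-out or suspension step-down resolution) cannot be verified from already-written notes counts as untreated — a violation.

{C4, E4, F4}

A3: violates R7
B3: violates R4
C4: legal
D4: violates R4
E4: legal
F4: legal
G4: violates R4
A4: violates R1,R3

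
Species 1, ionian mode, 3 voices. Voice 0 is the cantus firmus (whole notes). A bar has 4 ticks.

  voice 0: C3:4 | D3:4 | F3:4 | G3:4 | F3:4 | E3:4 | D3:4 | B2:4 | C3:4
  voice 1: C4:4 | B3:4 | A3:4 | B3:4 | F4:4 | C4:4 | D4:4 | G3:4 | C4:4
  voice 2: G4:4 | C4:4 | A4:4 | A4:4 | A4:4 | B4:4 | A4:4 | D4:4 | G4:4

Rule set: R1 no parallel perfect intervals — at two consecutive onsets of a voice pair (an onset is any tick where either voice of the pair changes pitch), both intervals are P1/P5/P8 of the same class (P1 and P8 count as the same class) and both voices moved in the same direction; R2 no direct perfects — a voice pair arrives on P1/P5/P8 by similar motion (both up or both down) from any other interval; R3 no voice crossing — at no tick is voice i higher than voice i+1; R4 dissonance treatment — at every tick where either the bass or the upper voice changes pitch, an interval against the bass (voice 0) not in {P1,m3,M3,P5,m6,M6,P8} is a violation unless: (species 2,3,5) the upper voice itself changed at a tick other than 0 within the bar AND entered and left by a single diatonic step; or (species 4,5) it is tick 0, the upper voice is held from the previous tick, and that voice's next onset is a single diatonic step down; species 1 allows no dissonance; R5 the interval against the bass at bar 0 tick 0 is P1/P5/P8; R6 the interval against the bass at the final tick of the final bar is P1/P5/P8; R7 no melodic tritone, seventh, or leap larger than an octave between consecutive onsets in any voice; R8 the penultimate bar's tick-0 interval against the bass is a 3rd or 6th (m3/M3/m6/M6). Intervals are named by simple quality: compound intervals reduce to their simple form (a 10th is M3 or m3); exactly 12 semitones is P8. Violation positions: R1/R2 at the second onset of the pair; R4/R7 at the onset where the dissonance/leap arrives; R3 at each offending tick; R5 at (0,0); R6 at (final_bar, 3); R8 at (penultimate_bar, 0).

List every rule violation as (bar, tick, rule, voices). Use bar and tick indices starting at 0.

(1, 0, R4, (0, 2))
(3, 0, R4, (0, 2))
(4, 0, R7, (1,))
(6, 0, R1, (0, 2))
(7, 0, R1, (1, 2))
(8, 0, R1, (1, 2))
(8, 0, R2, (0, 1))
(8, 0, R2, (0, 2))

bar 0: v0=C3 v1=C4 v2=G4 downbeat P5
bar 1: v0=D3 v1=B3 v2=C4 downbeat m7
bar 2: v0=F3 v1=A3 v2=A4 downbeat M3
bar 3: v0=G3 v1=B3 v2=A4 downbeat M2
bar 4: v0=F3 v1=F4 v2=A4 downbeat M3
bar 5: v0=E3 v1=C4 v2=B4 downbeat P5
bar 6: v0=D3 v1=D4 v2=A4 downbeat P5
bar 7: v0=B2 v1=G3 v2=D4 downbeat m3
bar 8: v0=C3 v1=C4 v2=G4 downbeat P5
  -> R4 @ bar 1 tick 0 v(0, 2): D3/C4 m7 untreated
  -> R4 @ bar 3 tick 0 v(0, 2): G3/A4 M2 untreated
  -> R7 @ bar 4 tick 0 v(1,): B3->F4 leap 6st
  -> R1 @ bar 6 tick 0 v(0, 2): E3/B4 P5 -> D3/A4 P5 similar
  -> R1 @ bar 7 tick 0 v(1, 2): D4/A4 P5 -> G3/D4 P5 similar
  -> R1 @ bar 8 tick 0 v(1, 2): G3/D4 P5 -> C4/G4 P5 similar
  -> R2 @ bar 8 tick 0 v(0, 1): B2/G3 m6 -> C3/C4 P8 similar
  -> R2 @ bar 8 tick 0 v(0, 2): B2/D4 m3 -> C3/G4 P5 similar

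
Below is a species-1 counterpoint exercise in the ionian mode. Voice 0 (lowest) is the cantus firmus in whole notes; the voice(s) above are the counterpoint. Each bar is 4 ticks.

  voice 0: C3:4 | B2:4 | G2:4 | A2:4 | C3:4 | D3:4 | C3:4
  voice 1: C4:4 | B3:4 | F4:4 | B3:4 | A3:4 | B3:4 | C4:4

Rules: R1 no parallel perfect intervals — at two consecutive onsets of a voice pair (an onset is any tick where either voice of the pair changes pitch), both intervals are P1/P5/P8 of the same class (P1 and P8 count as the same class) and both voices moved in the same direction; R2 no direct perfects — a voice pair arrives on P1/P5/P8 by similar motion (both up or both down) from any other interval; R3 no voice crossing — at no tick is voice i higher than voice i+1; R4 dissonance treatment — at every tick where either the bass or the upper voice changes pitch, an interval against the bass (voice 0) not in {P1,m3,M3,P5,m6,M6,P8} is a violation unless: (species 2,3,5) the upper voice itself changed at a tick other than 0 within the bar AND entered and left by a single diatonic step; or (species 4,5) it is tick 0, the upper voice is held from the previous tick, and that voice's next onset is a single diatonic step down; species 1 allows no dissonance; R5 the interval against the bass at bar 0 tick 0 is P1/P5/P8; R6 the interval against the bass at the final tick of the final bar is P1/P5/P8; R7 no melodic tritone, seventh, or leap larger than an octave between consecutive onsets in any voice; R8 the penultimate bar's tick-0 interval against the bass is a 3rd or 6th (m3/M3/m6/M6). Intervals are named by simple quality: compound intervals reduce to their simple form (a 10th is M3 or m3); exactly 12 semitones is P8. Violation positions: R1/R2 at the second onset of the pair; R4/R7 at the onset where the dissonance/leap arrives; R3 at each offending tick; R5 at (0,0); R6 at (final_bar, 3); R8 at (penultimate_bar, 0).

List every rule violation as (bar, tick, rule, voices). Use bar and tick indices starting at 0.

(1, 0, R1, (0, 1))
(2, 0, R4, (0, 1))
(2, 0, R7, (1,))
(3, 0, R4, (0, 1))
(3, 0, R7, (1,))

bar 0: v0=C3 v1=C4 downbeat P8
bar 1: v0=B2 v1=B3 downbeat P8
bar 2: v0=G2 v1=F4 downbeat m7
bar 3: v0=A2 v1=B3 downbeat M2
bar 4: v0=C3 v1=A3 downbeat M6
bar 5: v0=D3 v1=B3 downbeat M6
bar 6: v0=C3 v1=C4 downbeat P8
  -> R1 @ bar 1 tick 0 v(0, 1): C3/C4 P8 -> B2/B3 P8 similar
  -> R4 @ bar 2 tick 0 v(0, 1): G2/F4 m7 untreated
  -> R7 @ bar 2 tick 0 v(1,): B3->F4 leap 6st
  -> R4 @ bar 3 tick 0 v(0, 1): A2/B3 M2 untreated
  -> R7 @ bar 3 tick 0 v(1,): F4->B3 leap 6st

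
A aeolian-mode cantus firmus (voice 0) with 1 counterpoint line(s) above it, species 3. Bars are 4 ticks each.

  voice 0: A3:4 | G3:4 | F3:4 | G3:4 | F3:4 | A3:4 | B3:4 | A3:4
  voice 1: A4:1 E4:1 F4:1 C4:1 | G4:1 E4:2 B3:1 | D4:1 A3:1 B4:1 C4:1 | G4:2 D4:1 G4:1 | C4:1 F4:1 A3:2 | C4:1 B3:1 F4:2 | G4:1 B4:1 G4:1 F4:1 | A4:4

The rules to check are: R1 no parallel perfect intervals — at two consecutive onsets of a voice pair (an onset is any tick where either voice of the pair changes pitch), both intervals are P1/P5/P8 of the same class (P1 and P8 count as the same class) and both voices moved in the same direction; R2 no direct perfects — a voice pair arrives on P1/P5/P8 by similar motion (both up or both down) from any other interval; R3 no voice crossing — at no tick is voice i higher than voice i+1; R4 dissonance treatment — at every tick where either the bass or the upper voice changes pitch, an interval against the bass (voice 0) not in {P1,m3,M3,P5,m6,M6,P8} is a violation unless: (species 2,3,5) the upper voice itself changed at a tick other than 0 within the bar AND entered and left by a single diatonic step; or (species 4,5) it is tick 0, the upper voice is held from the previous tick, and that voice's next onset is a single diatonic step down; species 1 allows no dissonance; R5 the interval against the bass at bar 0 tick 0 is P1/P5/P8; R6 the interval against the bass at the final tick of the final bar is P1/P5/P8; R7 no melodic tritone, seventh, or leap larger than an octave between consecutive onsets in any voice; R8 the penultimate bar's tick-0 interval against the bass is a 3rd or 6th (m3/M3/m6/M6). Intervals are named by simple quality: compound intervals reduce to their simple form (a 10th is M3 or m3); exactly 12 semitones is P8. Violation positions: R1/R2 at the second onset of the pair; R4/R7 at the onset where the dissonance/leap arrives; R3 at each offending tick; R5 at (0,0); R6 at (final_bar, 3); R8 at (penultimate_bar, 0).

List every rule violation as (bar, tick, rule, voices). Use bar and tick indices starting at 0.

bar 0: v0=A3 v1=A4 downbeat P8
bar 1: v0=G3 v1=G4 downbeat P8
bar 2: v0=F3 v1=D4 downbeat M6
bar 3: v0=G3 v1=G4 downbeat P8
bar 4: v0=F3 v1=C4 downbeat P5
bar 5: v0=A3 v1=C4 downbeat m3
bar 6: v0=B3 v1=G4 downbeat m6
bar 7: v0=A3 v1=A4 downbeat P8
  -> R4 @ bar 2 tick 2 v(0, 1): F3/B4 TT untreated
  -> R7 @ bar 2 tick 2 v(1,): A3->B4 leap 14st
  -> R7 @ bar 2 tick 3 v(1,): B4->C4 leap 11st
  -> R2 @ bar 3 tick 0 v(0, 1): F3/C4 P5 -> G3/G4 P8 similar
  -> R2 @ bar 4 tick 0 v(0, 1): G3/G4 P8 -> F3/C4 P5 similar
  -> R4 @ bar 5 tick 1 v(0, 1): A3/B3 M2 untreated
  -> R7 @ bar 5 tick 2 v(1,): B3->F4 leap 6st
  -> R4 @ bar 6 tick 3 v(0, 1): B3/F4 TT untreated

(2, 2, R4, (0, 1))
(2, 2, R7, (1,))
(2, 3, R7, (1,))
(3, 0, R2, (0, 1))
(4, 0, R2, (0, 1))
(5, 1, R4, (0, 1))
(5, 2, R7, (1,))
(6, 3, R4, (0, 1))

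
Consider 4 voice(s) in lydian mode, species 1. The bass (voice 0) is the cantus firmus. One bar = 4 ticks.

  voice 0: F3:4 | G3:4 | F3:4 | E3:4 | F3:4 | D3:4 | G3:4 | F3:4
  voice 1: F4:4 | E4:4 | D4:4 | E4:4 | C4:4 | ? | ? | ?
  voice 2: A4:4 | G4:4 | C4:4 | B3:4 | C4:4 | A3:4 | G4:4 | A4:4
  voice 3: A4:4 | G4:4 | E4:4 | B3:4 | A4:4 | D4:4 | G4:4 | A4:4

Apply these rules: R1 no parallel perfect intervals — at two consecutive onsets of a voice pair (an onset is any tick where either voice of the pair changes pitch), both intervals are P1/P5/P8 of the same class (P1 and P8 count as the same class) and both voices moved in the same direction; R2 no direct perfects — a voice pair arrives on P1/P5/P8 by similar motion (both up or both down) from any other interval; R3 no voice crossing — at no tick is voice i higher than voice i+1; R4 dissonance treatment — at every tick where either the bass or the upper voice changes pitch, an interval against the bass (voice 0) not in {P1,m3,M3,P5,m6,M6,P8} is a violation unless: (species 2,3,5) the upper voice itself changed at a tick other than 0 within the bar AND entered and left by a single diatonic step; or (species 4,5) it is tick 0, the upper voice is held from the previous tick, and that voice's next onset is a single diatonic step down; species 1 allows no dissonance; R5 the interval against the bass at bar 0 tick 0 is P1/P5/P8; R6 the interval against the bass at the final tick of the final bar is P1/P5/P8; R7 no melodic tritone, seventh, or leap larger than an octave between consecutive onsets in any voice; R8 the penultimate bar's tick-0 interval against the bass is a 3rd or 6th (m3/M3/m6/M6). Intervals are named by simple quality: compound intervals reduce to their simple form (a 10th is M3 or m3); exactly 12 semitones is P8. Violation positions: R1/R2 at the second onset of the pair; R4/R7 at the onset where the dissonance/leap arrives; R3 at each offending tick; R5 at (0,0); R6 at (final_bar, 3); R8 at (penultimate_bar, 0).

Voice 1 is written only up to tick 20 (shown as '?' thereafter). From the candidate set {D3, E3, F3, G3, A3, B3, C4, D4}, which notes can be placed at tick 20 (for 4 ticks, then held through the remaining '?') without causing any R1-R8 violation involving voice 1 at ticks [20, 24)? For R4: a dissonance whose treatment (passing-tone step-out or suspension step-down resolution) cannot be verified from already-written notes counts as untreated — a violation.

D3: violates R2,R7
E3: violates R4
F3: legal
G3: violates R2,R4
A3: violates R1
B3: violates R3
C4: violates R3,R4
D4: violates R3

{F3}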